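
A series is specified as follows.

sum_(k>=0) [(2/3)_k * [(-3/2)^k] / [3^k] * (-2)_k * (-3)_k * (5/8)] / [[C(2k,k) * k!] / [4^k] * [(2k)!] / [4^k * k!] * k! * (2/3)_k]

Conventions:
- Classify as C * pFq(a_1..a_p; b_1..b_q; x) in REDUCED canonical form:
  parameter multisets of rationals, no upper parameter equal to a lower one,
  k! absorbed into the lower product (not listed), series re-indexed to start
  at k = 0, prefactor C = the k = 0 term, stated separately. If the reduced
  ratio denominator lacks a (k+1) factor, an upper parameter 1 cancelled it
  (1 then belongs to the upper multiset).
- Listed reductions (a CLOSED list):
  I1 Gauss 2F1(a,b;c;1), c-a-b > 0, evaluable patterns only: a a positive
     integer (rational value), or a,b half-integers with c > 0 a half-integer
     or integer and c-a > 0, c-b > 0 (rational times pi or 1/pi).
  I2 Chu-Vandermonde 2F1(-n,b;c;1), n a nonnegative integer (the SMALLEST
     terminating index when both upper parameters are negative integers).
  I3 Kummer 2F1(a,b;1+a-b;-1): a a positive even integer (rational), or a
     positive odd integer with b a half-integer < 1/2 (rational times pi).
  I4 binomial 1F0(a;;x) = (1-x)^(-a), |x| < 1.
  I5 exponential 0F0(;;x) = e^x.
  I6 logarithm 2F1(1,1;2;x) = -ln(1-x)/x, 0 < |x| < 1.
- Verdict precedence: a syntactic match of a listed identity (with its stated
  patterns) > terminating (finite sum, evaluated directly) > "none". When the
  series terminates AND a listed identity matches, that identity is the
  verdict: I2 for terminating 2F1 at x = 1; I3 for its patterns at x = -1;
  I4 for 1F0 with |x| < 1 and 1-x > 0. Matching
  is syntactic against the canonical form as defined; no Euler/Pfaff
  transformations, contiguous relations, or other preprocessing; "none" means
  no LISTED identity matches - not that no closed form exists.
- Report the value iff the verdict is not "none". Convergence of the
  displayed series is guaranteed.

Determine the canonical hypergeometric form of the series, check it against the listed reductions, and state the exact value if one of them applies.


x = -1/2 here; the reduced form reads 2F2, upper {-3, -2}, lower {1/2, 1/2}, C = 5/8. Verdict: terminating. (-2)_k vanishes past k = 2, leaving a 3-term sum, computed directly. Sum: -125/24.

Structural cue: t_0 being 5/8, the lower central binomial (C = 5/8, x = -1/2) hides (1/2)_k.
Consecutive-term ratio: r(k) = (-1/2) * (k-3) (k-2) / [(k+1/2) (k+1/2) (k+1)] - rational in k, leading ratio (-1/2); with t_0 = 5/8, classification follows.


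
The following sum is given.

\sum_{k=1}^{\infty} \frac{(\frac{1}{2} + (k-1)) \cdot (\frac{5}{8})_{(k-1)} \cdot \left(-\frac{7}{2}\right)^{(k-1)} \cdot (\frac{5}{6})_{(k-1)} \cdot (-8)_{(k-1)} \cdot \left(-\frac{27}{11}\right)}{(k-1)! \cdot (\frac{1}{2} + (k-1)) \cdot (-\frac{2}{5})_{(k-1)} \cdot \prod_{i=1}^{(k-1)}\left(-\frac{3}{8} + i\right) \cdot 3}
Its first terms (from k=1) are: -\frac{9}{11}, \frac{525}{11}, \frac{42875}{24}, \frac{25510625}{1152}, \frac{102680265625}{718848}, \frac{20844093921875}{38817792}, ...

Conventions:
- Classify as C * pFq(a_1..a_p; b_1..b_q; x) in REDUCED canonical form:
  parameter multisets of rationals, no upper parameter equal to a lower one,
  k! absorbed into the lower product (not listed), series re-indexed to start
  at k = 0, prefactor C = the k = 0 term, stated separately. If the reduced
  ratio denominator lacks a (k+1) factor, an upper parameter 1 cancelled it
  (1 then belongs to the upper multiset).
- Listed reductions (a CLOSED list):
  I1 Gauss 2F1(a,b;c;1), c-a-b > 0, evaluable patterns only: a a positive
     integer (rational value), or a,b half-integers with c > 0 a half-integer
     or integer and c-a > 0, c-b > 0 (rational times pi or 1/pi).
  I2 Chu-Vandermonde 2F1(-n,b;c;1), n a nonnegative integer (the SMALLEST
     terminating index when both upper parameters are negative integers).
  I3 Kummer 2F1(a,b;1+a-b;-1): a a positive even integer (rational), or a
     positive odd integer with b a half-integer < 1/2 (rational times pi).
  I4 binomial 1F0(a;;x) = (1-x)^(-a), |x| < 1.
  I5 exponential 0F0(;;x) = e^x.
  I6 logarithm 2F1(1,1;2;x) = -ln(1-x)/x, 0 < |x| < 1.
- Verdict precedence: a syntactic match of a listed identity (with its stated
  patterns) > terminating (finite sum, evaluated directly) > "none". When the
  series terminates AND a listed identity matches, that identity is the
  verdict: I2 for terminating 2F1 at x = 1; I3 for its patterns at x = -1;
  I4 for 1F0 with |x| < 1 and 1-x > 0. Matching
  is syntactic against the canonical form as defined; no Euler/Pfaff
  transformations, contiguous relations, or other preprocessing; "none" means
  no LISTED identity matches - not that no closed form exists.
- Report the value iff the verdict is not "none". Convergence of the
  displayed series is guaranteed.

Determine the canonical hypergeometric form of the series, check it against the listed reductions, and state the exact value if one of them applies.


Reduced: x = -\frac{7}{2}, 2F1, upper = {-8, \frac{5}{6}}, lower = {-\frac{2}{5}}, C = -\frac{9}{11}. Verdict: terminating at k = 8: the factor (-8)_k kills every later term; summing the 9 survivors is exact. Hence: \frac{290742211668926372611}{70833464672256}.

Key observation: from the first term -\frac{9}{11}: the constant factors (prefactor -9/11) combine into one prefactor.
Step ratio: r(k) = -\frac{7}{2} * (k-8) (k+\frac{5}{6}) / [(k-\frac{2}{5}) (k+1)] ; factor over Q: parameters, x = -\frac{7}{2}, and C = -\frac{9}{11}.


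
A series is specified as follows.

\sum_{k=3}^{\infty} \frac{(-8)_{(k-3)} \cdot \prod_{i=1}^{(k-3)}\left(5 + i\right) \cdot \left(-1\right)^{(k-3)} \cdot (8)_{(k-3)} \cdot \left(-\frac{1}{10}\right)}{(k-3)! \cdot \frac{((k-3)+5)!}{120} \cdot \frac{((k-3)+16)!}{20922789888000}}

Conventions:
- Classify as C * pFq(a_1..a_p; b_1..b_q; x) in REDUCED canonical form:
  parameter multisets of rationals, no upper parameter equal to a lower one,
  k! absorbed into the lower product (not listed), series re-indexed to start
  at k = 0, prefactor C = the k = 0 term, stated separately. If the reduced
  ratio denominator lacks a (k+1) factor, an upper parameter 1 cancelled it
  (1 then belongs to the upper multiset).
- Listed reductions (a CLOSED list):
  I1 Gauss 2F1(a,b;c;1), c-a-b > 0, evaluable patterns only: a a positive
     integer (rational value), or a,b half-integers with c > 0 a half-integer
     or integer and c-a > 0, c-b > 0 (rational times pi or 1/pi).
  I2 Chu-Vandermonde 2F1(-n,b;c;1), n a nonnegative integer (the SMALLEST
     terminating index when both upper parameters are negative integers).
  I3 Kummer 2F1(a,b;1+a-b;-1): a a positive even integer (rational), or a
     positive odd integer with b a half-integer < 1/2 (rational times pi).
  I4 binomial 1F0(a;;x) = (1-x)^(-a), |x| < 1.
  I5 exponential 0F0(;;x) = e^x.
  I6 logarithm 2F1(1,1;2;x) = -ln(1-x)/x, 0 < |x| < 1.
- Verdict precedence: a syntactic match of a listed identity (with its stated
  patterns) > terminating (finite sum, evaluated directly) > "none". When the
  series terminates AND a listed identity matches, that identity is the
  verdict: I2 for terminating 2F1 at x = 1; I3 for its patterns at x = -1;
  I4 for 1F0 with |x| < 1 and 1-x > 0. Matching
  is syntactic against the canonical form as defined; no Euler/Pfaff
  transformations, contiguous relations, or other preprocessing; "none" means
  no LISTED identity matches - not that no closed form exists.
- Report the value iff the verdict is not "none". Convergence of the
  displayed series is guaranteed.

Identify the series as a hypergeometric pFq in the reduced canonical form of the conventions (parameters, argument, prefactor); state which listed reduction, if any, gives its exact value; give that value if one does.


Prefactor -\frac{1}{10}, argument -1: 2F1 with upper {-8, 8} over lower {17}. Verdict: Kummer's theorem (I3) applies (x = -1; c = 17 equals 1+a-b for upper {-8, 8}: listed pattern). Value: -\frac{13}{5}.

Structural cue: x = -1 and the parameter 6 appears in both the upper and lower lists and cancels.
Consecutive-term ratio: r(k) = -1 * (k-8) (k+8) / [(k+17) (k+1)] - rational in k, leading ratio -1; with t_0 = -\frac{1}{10}, classification follows.


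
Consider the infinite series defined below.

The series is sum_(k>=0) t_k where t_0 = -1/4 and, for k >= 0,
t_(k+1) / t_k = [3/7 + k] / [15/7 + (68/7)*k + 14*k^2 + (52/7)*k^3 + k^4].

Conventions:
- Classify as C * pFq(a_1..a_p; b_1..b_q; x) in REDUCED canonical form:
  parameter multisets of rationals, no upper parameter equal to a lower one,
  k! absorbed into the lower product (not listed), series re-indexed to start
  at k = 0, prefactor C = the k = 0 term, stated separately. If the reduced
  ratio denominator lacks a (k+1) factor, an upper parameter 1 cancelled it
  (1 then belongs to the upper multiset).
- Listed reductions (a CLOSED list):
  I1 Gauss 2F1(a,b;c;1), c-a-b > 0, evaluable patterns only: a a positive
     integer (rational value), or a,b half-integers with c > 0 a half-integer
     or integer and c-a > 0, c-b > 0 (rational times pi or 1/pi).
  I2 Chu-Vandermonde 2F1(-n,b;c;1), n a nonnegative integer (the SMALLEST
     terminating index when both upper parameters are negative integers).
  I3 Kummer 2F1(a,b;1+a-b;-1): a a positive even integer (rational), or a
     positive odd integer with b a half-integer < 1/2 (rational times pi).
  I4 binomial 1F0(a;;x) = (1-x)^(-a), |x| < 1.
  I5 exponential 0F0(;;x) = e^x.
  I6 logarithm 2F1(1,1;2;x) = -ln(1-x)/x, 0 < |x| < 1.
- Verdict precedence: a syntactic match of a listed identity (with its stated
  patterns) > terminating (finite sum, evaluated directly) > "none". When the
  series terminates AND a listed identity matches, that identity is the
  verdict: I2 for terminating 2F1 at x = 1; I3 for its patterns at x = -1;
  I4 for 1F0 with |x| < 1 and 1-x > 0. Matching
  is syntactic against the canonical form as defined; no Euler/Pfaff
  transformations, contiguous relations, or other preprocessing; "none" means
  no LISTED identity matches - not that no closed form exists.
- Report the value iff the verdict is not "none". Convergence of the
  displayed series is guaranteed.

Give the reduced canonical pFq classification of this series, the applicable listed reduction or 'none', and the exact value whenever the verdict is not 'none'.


Prefactor -1/4, argument 1: 0F2 with upper {-} over lower {1, 5}. Verdict: none - this 0F2 at x = 1 matches no listed pattern, and upper {-} holds no stopper.

Key observation: from the first term -1/4: factor the ratio over Q (C = -1/4, x = 1): negated roots = parameters.
Ratio: r(k) = 1 * 1 / [(k+1) (k+5) (k+1)] - rational; roots negated = parameters, x = 1, C = -1/4.


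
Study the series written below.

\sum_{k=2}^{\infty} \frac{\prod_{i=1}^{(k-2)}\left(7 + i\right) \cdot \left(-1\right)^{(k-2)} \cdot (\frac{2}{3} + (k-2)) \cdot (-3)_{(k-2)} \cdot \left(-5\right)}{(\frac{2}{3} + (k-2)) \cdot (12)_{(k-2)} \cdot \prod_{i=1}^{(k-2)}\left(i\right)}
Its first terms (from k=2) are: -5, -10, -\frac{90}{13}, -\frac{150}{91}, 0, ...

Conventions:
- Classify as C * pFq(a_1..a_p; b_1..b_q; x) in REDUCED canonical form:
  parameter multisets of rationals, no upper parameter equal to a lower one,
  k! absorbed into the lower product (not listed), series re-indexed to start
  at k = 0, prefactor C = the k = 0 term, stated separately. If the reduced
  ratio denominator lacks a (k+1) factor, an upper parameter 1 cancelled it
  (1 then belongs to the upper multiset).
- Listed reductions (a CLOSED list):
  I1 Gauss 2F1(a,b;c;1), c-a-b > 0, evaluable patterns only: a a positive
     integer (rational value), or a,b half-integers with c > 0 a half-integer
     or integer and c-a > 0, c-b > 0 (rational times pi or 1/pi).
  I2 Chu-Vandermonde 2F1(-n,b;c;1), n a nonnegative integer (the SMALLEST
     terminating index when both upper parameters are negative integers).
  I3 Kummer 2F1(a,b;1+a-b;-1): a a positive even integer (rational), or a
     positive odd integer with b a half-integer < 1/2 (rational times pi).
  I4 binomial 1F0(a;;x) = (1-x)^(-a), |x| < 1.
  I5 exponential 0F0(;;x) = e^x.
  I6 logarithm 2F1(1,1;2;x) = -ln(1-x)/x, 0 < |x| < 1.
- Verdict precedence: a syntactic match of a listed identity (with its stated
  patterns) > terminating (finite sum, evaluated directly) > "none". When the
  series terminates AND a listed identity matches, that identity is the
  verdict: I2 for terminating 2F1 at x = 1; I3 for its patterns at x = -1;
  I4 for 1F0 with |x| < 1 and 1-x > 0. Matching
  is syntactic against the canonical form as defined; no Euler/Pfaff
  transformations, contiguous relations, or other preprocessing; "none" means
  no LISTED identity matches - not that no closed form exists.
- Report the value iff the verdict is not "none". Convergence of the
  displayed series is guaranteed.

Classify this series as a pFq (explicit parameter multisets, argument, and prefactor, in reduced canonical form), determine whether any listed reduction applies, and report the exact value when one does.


x = -1 here; the reduced form reads 2F1, upper {-3, 8}, lower {12}, C = -5. Verdict: Kummer's theorem (I3) applies (x = -1; c = 12 equals 1+a-b for upper {-3, 8}: listed pattern). Exact value: -\frac{165}{7}.

First insight: t_0 = -5 here, and the product of the first k integers (C = -5, x = -1) is k!.
Step ratio: r(k) = -1 * (k-3) (k+8) / [(k+12) (k+1)] - poly over poly, x = -1 from leading terms; C = -5 at k = 0.


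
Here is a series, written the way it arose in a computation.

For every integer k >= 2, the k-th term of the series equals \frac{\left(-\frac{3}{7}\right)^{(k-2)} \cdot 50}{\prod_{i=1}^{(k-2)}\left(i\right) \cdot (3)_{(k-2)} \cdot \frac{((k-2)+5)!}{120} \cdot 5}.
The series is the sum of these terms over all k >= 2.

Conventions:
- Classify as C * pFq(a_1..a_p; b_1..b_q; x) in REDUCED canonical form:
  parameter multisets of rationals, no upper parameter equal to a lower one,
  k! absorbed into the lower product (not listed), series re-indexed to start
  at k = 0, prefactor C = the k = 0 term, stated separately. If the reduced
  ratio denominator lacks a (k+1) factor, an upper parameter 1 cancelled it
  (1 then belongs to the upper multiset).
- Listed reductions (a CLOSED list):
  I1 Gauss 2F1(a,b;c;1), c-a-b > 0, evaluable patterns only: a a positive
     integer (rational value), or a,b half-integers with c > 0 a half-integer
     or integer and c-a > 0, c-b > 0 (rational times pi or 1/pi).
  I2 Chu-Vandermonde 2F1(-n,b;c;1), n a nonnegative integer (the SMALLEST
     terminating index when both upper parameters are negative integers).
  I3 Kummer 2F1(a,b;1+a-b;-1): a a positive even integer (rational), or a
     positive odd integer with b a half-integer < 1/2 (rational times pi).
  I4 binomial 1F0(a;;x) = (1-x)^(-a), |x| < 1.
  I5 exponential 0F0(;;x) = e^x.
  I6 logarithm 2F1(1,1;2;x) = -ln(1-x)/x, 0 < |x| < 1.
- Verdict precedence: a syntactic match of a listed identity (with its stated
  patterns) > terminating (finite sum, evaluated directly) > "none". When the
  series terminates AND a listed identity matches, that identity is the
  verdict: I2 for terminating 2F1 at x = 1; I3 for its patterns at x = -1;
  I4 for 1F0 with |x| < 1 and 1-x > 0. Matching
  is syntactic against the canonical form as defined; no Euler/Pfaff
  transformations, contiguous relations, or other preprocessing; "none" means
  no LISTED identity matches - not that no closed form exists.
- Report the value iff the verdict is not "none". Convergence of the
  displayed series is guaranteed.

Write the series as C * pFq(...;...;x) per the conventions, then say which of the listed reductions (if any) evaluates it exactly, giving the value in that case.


Classification (C = 10): 0F2 with upper {-}, lower {3, 6}, argument x = -\frac{3}{7}. Verdict: none. A 0F2 with upper {-} fits none of I1-I6 at x = -\frac{3}{7}; the sum runs forever.

First insight: from the first term 10: the constant factors (C = 10) combine into one prefactor.
Term ratio: r(k) = -\frac{3}{7} * 1 / [(k+3) (k+6) (k+1)] - rational in k. x = -\frac{3}{7}; t_0 = 10; negate the roots.


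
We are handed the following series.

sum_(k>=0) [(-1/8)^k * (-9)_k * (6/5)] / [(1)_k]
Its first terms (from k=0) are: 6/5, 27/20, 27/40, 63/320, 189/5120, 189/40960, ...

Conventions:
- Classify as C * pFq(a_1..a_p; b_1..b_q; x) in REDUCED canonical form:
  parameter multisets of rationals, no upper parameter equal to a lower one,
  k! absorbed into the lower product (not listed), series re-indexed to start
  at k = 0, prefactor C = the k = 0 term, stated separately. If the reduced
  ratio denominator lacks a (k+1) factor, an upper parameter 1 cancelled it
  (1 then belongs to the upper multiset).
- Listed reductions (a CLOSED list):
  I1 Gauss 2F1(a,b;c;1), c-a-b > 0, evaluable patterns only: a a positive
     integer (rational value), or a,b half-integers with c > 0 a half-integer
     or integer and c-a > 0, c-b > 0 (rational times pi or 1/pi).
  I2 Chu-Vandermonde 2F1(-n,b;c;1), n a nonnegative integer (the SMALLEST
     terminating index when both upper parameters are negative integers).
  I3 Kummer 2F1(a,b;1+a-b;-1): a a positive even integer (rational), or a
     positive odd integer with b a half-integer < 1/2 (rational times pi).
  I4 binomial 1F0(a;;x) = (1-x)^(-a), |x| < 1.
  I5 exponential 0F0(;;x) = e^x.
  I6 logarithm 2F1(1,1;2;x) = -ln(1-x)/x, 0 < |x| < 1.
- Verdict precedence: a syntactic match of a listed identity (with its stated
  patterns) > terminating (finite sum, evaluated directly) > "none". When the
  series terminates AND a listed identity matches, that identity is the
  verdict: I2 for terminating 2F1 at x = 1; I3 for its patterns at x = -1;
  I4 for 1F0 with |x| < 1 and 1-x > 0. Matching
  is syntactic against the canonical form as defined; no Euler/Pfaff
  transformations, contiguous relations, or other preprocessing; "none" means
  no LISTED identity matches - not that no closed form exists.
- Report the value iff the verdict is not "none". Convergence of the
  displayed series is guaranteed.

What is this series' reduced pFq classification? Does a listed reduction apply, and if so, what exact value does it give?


With C = 6/5: the canonical form is 1F0(-9; -; -1/8). Verdict: the I4 binomial reduction applies (the 1F0 binomial series: exponent 9, x = -1/8). Hence: 1162261467/335544320.

First insight: t_0 being 6/5, (1)_k (prefactor 6/5) is k! itself.
Step ratio: r(k) = (-1/8) * (k-9) / [(k+1)] - rational in k, leading ratio (-1/8); with t_0 = 6/5, classification follows.


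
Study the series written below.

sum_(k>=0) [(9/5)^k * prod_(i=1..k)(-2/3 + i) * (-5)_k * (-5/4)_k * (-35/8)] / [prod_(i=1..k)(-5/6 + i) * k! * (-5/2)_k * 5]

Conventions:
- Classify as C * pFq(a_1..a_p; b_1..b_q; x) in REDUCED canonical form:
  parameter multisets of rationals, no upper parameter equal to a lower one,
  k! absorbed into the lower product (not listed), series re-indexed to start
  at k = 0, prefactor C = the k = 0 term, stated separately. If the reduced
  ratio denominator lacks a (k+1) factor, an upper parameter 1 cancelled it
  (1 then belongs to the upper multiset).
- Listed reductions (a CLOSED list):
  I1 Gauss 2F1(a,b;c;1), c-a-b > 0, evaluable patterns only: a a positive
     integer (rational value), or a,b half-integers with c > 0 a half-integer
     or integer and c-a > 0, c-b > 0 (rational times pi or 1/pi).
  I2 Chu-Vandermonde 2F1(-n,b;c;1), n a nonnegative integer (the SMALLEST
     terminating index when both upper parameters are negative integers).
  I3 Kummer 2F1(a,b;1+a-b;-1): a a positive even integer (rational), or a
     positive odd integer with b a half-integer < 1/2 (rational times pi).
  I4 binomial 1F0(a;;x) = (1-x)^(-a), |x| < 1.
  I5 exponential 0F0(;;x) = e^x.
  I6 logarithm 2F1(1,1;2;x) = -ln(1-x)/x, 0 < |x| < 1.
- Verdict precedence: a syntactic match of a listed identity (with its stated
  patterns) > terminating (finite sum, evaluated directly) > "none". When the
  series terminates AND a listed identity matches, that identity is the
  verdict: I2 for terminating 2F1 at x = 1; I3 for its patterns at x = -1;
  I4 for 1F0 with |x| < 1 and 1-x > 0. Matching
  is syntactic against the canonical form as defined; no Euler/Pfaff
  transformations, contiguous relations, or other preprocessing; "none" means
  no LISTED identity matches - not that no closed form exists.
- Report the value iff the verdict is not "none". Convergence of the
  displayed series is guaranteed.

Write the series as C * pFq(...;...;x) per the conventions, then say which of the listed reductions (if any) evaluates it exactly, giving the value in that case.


Structural cue: t_0 being -7/8, the lower running product (C = -7/8, x = 9/5) is a rising factorial.
Step ratio: r(k) = (9/5) * (k-5) (k-5/4) (k+1/3) / [(k-5/2) (k+1/6) (k+1)] - poly over poly, x = (9/5) from leading terms; C = -7/8 at k = 0.

The series (x = 9/5) is 3F2: upper {-5, -5/4, 1/3}, lower {-5/2, 1/6}, prefactor -7/8. Verdict: terminating - upper parameter -5 makes this a finite sum (last index 5), evaluated exactly. Exact value: 8588719/3859375.


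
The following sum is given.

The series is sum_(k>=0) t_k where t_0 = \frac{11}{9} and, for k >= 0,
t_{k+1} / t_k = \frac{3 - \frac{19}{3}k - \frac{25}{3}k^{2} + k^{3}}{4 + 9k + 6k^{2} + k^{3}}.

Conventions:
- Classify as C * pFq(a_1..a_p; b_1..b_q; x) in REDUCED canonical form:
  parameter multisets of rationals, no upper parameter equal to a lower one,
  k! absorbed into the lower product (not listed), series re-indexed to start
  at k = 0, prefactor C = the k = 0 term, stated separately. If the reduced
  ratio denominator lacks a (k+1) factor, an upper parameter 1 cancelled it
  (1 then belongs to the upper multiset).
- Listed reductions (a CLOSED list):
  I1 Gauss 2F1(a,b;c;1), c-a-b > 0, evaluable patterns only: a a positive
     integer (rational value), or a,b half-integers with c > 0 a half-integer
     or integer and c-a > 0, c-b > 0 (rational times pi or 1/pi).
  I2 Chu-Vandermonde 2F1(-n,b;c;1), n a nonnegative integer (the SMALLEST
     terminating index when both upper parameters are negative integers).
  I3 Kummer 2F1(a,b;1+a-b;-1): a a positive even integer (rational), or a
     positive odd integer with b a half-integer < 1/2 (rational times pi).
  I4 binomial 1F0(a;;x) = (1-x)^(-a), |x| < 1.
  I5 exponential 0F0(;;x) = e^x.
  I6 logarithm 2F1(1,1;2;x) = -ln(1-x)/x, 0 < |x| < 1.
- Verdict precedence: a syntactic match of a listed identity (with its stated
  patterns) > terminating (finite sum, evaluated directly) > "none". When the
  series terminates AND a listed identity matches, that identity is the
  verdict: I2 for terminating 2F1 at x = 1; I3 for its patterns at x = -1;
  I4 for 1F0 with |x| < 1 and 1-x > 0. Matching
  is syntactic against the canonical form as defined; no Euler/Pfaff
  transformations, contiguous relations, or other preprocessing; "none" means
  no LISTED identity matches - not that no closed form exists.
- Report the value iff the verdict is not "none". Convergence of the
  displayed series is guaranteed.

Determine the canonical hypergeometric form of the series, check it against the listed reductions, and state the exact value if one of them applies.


Classification (C = \frac{11}{9}): 2F1 with upper {-9, -\frac{1}{3}}, lower {4}, argument x = 1. Verdict: the Chu-Vandermonde identity I2 matches (terminating 2F1 at x = 1 with n = 9, b = -1/3, c = 4). Exact value: \frac{52978783}{28697814}.

First insight: with t_0 = \frac{11}{9}, the expanded ratio factors over Q; C = 11/9, roots give parameters.
Ratio: r(k) = 1 * (k-9) (k-\frac{1}{3}) / [(k+4) (k+1)] ; factor over Q: parameters, x = 1, and C = \frac{11}{9}.


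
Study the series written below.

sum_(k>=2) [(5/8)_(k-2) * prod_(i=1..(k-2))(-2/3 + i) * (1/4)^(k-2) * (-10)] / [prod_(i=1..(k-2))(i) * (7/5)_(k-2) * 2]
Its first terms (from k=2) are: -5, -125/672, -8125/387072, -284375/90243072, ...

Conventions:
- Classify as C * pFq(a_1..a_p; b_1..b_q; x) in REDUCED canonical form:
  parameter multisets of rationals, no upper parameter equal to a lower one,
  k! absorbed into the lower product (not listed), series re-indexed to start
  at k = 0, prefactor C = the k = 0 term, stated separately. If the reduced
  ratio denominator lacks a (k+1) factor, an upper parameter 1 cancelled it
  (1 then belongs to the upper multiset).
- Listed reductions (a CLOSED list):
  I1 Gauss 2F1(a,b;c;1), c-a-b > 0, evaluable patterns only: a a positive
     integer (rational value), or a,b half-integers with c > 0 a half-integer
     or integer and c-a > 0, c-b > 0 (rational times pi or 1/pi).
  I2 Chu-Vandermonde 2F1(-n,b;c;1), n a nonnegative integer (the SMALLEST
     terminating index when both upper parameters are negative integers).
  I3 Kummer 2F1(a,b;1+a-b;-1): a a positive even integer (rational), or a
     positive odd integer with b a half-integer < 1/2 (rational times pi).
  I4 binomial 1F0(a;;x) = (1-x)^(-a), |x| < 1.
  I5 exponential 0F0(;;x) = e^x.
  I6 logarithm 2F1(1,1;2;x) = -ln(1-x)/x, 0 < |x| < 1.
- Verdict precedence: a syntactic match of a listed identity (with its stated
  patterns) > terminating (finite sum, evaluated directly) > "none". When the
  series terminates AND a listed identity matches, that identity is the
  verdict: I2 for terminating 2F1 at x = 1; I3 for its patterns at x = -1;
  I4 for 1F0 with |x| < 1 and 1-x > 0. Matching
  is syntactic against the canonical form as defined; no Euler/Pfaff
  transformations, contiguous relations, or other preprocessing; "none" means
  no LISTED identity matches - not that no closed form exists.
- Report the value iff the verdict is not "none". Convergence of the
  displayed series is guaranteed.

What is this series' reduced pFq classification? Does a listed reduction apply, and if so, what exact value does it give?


x = 1/4 here; the reduced form reads 2F1, upper {1/3, 5/8}, lower {7/5}, C = -5. Verdict: none - at argument 1/4 the multisets {1/3, 5/8} ; {7/5} match no listed identity.

Key step: with t_0 = -5, the product of the first k integers (prefactor -5) is k!.
Ratio: r(k) = (1/4) * (k+1/3) (k+5/8) / [(k+7/5) (k+1)] - rational; roots negated = parameters, x = (1/4), C = -5.


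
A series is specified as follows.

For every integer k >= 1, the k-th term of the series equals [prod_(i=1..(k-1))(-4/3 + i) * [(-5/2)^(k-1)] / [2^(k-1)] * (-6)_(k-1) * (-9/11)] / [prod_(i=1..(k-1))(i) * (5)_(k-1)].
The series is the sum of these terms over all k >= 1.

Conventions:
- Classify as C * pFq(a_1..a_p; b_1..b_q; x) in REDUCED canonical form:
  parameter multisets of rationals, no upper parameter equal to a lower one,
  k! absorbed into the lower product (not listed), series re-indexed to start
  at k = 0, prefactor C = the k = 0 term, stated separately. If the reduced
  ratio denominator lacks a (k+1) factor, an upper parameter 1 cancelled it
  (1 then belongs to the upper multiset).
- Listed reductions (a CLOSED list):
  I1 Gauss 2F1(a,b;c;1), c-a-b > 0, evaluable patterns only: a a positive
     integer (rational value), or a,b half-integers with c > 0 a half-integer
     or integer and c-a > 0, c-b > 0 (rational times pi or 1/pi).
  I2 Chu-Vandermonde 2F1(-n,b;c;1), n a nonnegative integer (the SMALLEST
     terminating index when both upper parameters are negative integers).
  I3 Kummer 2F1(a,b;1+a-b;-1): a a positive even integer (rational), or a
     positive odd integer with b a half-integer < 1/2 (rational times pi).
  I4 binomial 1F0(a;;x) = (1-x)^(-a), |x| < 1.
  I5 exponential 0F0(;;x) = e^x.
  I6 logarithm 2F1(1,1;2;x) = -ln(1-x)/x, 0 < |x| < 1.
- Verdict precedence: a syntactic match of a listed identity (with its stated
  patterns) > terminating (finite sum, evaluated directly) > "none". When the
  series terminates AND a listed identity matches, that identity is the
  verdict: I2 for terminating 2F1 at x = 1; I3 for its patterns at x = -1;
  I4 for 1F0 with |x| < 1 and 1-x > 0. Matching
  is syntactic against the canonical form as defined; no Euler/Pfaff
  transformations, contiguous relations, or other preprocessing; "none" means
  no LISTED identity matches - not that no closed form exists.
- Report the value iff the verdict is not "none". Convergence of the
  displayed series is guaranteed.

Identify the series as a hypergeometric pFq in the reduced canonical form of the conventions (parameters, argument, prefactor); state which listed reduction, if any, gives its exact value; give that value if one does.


At argument -5/4: a 2F1 with upper {-6, -1/3}, lower {5}, scaled by C = -9/11. Verdict: terminating. With -6 upstairs the series is a 7-term polynomial sum; evaluated term by term. Sum: -130452263/689762304.

Key step: from the first term -9/11: the product of the first k integers (prefactor -9/11) is k!.
Step ratio: r(k) = (-5/4) * (k-6) (k-1/3) / [(k+5) (k+1)] - rational; roots negated = parameters, x = (-5/4), C = -9/11.


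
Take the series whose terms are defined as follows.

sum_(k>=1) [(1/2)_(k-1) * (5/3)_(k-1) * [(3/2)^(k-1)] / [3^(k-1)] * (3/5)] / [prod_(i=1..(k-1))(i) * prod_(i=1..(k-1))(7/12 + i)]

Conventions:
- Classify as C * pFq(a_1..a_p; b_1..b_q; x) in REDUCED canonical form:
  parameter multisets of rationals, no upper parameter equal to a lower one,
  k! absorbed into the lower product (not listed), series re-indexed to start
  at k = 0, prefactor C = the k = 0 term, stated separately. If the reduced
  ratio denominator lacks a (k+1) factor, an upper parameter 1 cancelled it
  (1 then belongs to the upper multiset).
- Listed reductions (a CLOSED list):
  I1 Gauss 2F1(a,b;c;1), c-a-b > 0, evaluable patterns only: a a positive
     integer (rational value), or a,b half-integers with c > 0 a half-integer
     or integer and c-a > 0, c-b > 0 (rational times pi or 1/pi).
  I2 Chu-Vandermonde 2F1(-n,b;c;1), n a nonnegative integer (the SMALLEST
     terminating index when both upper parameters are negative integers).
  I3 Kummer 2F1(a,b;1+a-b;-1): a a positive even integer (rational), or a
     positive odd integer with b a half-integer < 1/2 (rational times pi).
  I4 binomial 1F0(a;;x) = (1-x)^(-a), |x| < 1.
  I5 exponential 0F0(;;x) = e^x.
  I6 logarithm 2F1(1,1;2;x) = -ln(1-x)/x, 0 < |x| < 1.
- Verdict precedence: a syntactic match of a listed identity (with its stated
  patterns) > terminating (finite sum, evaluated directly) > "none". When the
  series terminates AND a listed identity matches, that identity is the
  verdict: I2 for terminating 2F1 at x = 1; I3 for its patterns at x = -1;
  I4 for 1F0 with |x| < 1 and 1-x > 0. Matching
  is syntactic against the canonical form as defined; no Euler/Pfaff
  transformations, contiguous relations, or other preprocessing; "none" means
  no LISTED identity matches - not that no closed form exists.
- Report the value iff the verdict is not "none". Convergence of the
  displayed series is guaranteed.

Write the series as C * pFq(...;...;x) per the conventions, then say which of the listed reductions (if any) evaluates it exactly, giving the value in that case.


Structural cue: from the first term 3/5: the lower running product (C = 3/5) is a rising factorial.
Ratio: r(k) = (1/2) * (k+1/2) (k+5/3) / [(k+19/12) (k+1)] - poly over poly, x = (1/2) from leading terms; C = 3/5 at k = 0.

Prefactor 3/5, argument 1/2: 2F1 with upper {1/2, 5/3} over lower {19/12}. Verdict: no listed reduction: x = 1/2 and upper {1/2, 5/3} fail every I1-I6 pattern.


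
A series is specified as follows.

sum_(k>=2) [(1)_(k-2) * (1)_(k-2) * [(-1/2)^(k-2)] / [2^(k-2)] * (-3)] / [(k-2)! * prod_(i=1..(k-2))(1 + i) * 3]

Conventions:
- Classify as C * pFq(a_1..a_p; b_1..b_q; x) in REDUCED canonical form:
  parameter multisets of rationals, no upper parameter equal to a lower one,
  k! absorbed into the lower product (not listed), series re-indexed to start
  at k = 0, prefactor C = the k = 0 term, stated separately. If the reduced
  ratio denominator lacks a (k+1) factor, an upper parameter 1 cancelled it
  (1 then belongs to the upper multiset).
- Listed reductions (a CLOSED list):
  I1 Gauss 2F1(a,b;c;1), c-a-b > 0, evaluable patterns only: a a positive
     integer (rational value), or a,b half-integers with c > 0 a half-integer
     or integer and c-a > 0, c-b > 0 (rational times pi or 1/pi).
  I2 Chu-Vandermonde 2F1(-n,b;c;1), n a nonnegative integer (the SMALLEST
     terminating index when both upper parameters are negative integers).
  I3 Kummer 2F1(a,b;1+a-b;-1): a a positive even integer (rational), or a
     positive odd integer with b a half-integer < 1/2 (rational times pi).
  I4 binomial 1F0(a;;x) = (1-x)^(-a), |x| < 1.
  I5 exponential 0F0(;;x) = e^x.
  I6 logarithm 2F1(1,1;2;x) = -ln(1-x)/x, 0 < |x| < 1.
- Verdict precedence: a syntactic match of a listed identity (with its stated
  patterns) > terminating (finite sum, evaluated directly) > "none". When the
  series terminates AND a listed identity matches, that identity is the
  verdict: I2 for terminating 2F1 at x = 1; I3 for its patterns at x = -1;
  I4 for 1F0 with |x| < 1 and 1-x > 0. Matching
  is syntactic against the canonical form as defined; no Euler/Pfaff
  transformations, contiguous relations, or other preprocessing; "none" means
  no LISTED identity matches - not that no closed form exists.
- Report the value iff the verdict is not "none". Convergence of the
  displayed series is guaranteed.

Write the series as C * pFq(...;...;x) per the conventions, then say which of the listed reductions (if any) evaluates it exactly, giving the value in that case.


Reduced: x = -1/4, 2F1, upper = {1, 1}, lower = {2}, C = -1. Verdict: this is the logarithmic series (I6) (the logarithm: parameters (1,1;2), x = -1/4). Sum: (-4) * ln(5/4).

Key step: t_0 = -1 here, and the two k-th powers (C = -1) combine into one argument.
Ratio: r(k) = (-1/4) * (k+1) (k+1) / [(k+2) (k+1)] ; factor over Q: parameters, x = (-1/4), and C = -1.


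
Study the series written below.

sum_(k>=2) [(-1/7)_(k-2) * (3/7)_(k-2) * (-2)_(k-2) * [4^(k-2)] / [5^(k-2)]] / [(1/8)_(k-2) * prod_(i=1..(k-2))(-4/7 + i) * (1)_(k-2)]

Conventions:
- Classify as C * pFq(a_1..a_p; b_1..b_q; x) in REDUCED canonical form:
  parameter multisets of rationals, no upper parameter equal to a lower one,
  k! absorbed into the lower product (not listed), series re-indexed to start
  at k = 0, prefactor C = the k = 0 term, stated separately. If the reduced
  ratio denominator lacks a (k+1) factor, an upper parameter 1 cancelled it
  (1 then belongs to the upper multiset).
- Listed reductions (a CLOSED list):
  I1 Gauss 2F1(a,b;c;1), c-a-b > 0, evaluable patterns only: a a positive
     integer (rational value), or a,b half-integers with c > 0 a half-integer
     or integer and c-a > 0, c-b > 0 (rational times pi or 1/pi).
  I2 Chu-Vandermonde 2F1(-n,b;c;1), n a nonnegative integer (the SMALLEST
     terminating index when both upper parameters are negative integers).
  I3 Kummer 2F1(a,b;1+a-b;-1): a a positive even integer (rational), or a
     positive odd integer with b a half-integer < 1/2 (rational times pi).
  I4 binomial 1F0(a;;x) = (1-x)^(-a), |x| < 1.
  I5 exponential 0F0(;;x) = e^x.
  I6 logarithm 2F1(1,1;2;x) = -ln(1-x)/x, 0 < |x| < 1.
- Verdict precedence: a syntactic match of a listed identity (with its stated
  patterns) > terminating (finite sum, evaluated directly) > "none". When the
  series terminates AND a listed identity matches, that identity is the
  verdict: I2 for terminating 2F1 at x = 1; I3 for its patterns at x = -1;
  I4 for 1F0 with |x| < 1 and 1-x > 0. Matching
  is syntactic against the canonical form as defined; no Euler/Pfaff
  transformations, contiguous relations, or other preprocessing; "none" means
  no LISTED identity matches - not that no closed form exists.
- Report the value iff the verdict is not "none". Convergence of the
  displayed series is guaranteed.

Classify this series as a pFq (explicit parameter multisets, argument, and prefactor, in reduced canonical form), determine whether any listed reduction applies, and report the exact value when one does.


Key observation: with t_0 = 1, (1)_k (C = 1) is k! itself.
Term ratio: r(k) = (4/5) * (k-2) (k-1/7) / [(k+1/8) (k+1)] - poly over poly, x = (4/5) from leading terms; C = 1 at k = 0.

Canonical form: C = 1 times 2F1 with upper {-2, -1/7}, lower {1/8}, x = 4/5. Verdict: terminating. With -2 upstairs the series is a 3-term polynomial sum; evaluated term by term. Value: 8347/3675.


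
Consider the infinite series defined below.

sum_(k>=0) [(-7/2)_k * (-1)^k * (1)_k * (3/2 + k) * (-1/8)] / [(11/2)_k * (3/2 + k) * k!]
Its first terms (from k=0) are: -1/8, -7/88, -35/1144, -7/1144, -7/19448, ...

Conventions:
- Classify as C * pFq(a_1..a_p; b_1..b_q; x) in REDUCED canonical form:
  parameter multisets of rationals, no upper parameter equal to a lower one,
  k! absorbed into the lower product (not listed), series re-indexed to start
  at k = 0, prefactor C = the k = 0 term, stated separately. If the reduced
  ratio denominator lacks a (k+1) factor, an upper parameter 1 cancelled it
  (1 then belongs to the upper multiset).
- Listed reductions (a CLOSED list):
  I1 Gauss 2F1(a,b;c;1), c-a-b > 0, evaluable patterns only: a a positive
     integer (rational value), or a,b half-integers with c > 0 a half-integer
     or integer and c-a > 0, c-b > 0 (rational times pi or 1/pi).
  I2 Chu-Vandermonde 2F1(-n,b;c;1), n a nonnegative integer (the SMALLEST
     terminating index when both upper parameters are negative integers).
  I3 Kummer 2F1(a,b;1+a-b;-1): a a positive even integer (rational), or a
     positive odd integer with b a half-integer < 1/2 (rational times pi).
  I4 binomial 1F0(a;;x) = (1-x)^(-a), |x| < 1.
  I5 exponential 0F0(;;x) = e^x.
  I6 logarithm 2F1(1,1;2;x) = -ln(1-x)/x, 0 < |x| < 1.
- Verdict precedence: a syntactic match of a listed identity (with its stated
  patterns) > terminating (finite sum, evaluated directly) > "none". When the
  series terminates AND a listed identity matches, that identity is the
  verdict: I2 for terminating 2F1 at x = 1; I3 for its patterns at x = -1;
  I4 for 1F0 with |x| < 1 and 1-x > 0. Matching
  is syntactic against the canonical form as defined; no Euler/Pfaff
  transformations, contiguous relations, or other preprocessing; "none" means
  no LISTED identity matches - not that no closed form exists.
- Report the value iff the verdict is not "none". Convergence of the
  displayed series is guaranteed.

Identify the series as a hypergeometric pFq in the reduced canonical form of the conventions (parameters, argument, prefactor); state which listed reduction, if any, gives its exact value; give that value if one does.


This is -1/8 * 2F1(-7/2, 1; 11/2; -1) in reduced canonical form. Verdict (x = -1): Kummer's theorem (I3) applies (x = -1; c = 11/2 equals 1+a-b for upper {-7/2, 1}: listed pattern). Value: (-315/4096) * pi.

Key step: with t_0 = -1/8, k + 3/2 divides numerator and denominator alike; prefactor -1/8 after cancelling.
Step ratio: r(k) = (-1) * (k-7/2) (k+1) / [(k+11/2) (k+1)] - poly over poly, x = (-1) from leading terms; C = -1/8 at k = 0.


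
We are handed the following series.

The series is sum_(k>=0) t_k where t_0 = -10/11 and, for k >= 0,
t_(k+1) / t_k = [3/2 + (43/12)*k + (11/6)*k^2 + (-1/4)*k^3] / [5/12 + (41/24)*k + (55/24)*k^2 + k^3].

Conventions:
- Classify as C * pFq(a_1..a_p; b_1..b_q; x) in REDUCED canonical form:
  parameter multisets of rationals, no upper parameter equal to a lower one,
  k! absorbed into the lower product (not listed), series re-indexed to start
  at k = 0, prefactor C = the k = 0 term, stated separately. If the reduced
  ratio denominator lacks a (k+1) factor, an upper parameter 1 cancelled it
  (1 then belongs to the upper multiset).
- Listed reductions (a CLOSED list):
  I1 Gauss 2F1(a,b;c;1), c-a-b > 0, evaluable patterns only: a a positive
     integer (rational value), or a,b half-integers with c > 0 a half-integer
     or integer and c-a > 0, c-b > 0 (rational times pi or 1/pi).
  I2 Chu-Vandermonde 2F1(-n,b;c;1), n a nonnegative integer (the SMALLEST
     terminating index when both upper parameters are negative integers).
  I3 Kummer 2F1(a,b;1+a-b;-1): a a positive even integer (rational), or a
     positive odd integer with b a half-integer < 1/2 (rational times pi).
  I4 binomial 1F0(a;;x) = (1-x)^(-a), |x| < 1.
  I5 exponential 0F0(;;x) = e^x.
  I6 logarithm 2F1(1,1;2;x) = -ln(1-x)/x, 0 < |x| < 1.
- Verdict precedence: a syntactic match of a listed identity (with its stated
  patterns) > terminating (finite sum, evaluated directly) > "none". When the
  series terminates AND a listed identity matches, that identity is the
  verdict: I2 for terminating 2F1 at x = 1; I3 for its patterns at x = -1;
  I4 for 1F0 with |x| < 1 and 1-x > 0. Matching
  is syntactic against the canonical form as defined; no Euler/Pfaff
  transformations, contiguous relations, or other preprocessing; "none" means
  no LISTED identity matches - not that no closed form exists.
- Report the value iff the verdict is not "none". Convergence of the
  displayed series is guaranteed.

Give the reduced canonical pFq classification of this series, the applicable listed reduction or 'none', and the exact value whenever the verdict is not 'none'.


Classification (C = -10/11): 2F1 with upper {-9, 1}, lower {5/8}, argument x = -1/4. Verdict: terminating (-9 upstairs). 10 nonzero terms in all; added directly. Its exact value is -12826873230/1037233691.

Key step: t_0 = -10/11 here, and the ratio is unreduced: k + 2/3 divides both sides (C = -10/11).
Term ratio: r(k) = (-1/4) * (k-9) (k+1) / [(k+5/8) (k+1)] ; factor over Q: parameters, x = (-1/4), and C = -10/11.
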